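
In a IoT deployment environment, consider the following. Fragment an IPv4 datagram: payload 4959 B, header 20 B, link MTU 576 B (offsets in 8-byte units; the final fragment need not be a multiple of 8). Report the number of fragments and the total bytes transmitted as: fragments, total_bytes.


Max data per non-final fragment = floor((MTU - header)/8)*8 = floor((576 - 20)/8)*8 = floor(556/8)*8 = 552 B
Final fragment needs no 8-byte alignment: it can carry up to MTU - header = 556 B
Non-final fragments needed = ceil((payload - 556) / 552) = ceil(4403/552) = ceil(7.9764) = 8
Number of fragments = 8 + 1 = 9
Fragment sizes (data): 8 * 552 B + 543 B (last, 543 <= 556 OK)
Total bytes sent = payload + n_frags * header = 4959 + 9*20 = 4959 + 180 = 5139 B

9, 5139


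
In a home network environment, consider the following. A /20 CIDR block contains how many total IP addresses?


Given: CIDR prefix /20
Host bits = 32 - 20 = 12
Total addresses = 2^12 = 4096

4096


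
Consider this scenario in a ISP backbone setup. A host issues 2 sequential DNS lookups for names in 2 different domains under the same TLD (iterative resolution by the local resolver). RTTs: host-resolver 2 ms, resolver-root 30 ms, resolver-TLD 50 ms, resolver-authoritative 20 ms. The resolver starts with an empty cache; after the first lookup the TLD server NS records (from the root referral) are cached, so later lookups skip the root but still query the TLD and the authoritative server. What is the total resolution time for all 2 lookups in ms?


Lookup 1 (cold cache): local + root + TLD + auth = 2 + 30 + 50 + 20 = 102 ms
Lookups 2..2 (TLD NS cached -> skip root; new domain -> still ask TLD and auth): local + TLD + auth = 2 + 50 + 20 = 72 ms each
Remaining 1 lookups: 1 * 72 = 72 ms
Total = 102 + 72 = 174 ms

174


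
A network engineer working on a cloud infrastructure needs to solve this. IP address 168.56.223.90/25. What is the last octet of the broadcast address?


Given: IP = 168.56.223.90, prefix = /25
Host bits = 32 - 25 = 7
Network last octet = 90 AND mask = 0
Host part size = 2^7 - 1 = 127
Broadcast last octet = 0 OR 127 = 127

127


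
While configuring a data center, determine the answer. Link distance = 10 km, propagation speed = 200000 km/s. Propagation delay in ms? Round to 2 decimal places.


Given: distance = 10 km, speed = 200000 km/s
Delay = distance / speed = 10 / 200000 seconds
Delay in ms = 10 * 1000 / 200000
Delay = 0.0500 ms
Rounded to 2 dp = 0.05 ms

0.05


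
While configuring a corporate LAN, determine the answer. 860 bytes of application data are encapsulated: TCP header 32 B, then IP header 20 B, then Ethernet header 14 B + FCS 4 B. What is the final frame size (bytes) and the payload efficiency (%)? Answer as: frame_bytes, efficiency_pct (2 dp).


TCP segment = 860 + 32 = 892 B
IP packet = 892 + 20 = 912 B
Ethernet frame = 912 + 14 + 4 = 930 B
Efficiency = app / frame = 860 / 930 = 0.924731 = 92.4731% -> 92.47% (2 dp)

930, 92.47


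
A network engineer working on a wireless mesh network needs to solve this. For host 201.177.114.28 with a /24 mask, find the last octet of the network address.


Given: IP = 201.177.114.28, prefix = /24
Subnet mask = 255.255.255.0
Last octet of IP: 28
Last octet of mask: 0
Network last octet = 28 AND 0 = 0

0


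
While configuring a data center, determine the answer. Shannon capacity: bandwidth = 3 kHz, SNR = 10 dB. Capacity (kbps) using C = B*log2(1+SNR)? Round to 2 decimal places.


Given: B = 3 kHz, SNR = 10 dB
SNR linear = 10^(10/10) = 10
1 + SNR = 11
log2(11) = 3.4594316186
C = 3 * 1000 * 3.4594316186 = 10378.2949 bps
C = 10.378295 kbps -> 10.38 kbps (2 dp)

10.38


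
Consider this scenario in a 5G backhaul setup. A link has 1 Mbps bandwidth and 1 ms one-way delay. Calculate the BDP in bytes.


Given: bandwidth = 1 Mbps, delay = 1 ms
BDP in bits = 1 * 10^6 * 1 / 1000
BDP in bits = 1000
BDP in bytes = 1000 / 8 = 125

125


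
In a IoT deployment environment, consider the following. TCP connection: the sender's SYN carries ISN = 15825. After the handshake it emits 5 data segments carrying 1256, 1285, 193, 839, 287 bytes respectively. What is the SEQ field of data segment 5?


The SYN occupies sequence number ISN = 15825, so the first data byte is ISN + 1 = 15826.
SEQ of data segment i = (ISN + 1) + sum of payload sizes of segments 1..i-1.
Segment 1: SEQ = 15826, payload = 1256 bytes
Segment 2: SEQ = 17082, payload = 1285 bytes
Segment 3: SEQ = 18367, payload = 193 bytes
Segment 4: SEQ = 18560, payload = 839 bytes
Segment 5: SEQ = 19399, payload = 287 bytes
SEQ of segment 5 = 15826 + 1256 + 1285 + 193 + 839 = 19399

19399


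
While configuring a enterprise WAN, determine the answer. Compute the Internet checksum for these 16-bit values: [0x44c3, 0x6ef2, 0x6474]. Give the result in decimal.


Given words: [0x44c3, 0x6ef2, 0x6474]
Step 1: Sum all words
Raw sum = 17603 + 28402 + 25716 = 71721
Step 2: Fold carry: (6185 + 1) = 6186
One's complement = ~6186 & 0xFFFF = 59349

59349


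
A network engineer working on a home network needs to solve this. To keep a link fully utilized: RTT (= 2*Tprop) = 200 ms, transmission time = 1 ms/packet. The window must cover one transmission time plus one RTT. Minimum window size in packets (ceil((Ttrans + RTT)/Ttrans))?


Given: Ttrans = 1 ms, RTT = 200 ms (= 2 * Tprop, Tprop = 100 ms)
Time until first ACK returns = Ttrans + RTT = 1 + 200 = 201 ms
Need W * Ttrans >= Ttrans + RTT  ->  W >= (Ttrans + RTT) / Ttrans
(Ttrans + RTT) / Ttrans = 201 / 1 = 201
W_min = ceil(201) = 201

201


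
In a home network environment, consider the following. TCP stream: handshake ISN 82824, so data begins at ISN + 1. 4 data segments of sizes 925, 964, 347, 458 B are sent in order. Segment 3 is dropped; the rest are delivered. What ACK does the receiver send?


SYN uses sequence number 82824; first data byte = ISN + 1 = 82825.
Segment 1: SEQ = 82825, len = 925 B, covers [82825, 83749]
Segment 2: SEQ = 83750, len = 964 B, covers [83750, 84713]
Segment 3: SEQ = 84714, len = 347 B, covers [84714, 85060] [LOST]
Segment 4: SEQ = 85061, len = 458 B, covers [85061, 85518]
In-order data received: bytes [82825, 84713] (segments 1..2).
Segment 3 missing -> gap begins at byte 84714; later segments buffered out of order.
Cumulative ACK = next expected in-order byte = 82825 + 925 + 964 = 84714

84714


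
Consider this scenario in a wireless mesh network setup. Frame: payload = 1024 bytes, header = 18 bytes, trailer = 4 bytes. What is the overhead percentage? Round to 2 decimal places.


Given: payload = 1024 B, header = 18 B, trailer = 4 B
Overhead bytes = header + trailer = 18 + 4 = 22
Total frame = payload + overhead = 1024 + 22 = 1046
Overhead % = 22 / 1046 * 100 = 2.1033% -> 2.10% (2 dp)

2.10


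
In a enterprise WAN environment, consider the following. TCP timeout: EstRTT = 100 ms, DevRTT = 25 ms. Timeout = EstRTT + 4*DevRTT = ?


Given: EstRTT = 100 ms, DevRTT = 25 ms
Timeout = EstRTT + 4 * DevRTT
4 * DevRTT = 4 * 25 = 100
Timeout = 100 + 100 = 200 ms

200


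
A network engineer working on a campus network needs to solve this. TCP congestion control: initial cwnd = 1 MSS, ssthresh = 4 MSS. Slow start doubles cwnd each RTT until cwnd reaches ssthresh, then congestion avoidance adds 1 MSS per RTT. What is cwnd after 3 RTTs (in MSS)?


RTT 0: cwnd = 1 MSS (initial)
RTT 1: cwnd = 2 MSS (slow start, doubled)
RTT 2: cwnd = 4 MSS (slow start, doubled)
RTT 3: cwnd = 5 MSS (congestion avoidance, +1)

5


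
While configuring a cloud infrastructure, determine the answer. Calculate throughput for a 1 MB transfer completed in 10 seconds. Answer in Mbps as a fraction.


Given: file = 1 MB, time = 10 s
File in Mb = 1 * 8 = 8 Mb
Throughput = 8 / 10 Mbps
Throughput = 4/5 Mbps

4/5


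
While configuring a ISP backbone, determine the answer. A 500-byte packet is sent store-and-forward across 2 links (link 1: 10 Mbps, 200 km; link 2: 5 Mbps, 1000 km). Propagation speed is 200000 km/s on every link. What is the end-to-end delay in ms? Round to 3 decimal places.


Packet = 500 bytes = 4000 bits. Store-and-forward: sum (t_trans + t_prop) per link.
Link 1: t_trans = 4000/(10*10^6) s = 0.4000 ms; t_prop = 200/200000 s = 1.0000 ms; subtotal = 1.4000 ms
Link 2: t_trans = 4000/(5*10^6) s = 0.8000 ms; t_prop = 1000/200000 s = 5.0000 ms; subtotal = 5.8000 ms
End-to-end = 1.4000 + 5.8000 = 7.2000 ms -> 7.200 ms (3 dp)

7.200


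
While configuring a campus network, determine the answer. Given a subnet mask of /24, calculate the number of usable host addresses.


Given: subnet mask /24
Host bits = 32 - 24 = 8
Total addresses = 2^8 = 256
Usable hosts = 256 - 2 (network + broadcast) = 254

254


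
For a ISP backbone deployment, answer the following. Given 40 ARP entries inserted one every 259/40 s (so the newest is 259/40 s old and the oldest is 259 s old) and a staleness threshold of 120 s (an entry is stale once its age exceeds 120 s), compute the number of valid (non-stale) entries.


Ages are k * 259/40 s for k = 1..40 (spacing = 6.4750 s).
Entry k is valid iff k * 259/40 <= 120 iff k <= 40 * 120 / 259 = 18.5328
n_valid = floor(18.5328) = 18
(n_stale = 40 - 18 = 22)

18


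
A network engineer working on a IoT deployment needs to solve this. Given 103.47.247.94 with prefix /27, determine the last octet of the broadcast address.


Given: IP = 103.47.247.94, prefix = /27
Host bits = 32 - 27 = 5
Network last octet = 94 AND mask = 64
Host part size = 2^5 - 1 = 31
Broadcast last octet = 64 OR 31 = 95

95


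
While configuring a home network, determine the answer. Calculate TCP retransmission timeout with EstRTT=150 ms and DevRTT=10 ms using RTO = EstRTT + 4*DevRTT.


Given: EstRTT = 150 ms, DevRTT = 10 ms
Timeout = EstRTT + 4 * DevRTT
4 * DevRTT = 4 * 10 = 40
Timeout = 150 + 40 = 190 ms

190


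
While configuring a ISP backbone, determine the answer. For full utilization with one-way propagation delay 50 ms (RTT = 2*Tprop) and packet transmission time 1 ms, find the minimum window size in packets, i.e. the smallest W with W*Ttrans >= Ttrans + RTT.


Given: Ttrans = 1 ms, RTT = 100 ms (= 2 * Tprop, Tprop = 50 ms)
Time until first ACK returns = Ttrans + RTT = 1 + 100 = 101 ms
Need W * Ttrans >= Ttrans + RTT  ->  W >= (Ttrans + RTT) / Ttrans
(Ttrans + RTT) / Ttrans = 101 / 1 = 101
W_min = ceil(101) = 101

101


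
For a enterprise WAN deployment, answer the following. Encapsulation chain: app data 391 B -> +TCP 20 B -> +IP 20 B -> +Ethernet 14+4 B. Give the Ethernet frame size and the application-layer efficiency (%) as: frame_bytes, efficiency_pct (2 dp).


TCP segment = 391 + 20 = 411 B
IP packet = 411 + 20 = 431 B
Ethernet frame = 431 + 14 + 4 = 449 B
Efficiency = app / frame = 391 / 449 = 0.870824 = 87.0824% -> 87.08% (2 dp)

449, 87.08


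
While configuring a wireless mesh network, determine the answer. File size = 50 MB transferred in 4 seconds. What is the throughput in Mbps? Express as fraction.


Given: file = 50 MB, time = 4 s
File in Mb = 50 * 8 = 400 Mb
Throughput = 400 / 4 Mbps
Throughput = 100 Mbps

100


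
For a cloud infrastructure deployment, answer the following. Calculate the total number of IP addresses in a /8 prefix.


Given: CIDR prefix /8
Host bits = 32 - 8 = 24
Total addresses = 2^24 = 16777216

16777216


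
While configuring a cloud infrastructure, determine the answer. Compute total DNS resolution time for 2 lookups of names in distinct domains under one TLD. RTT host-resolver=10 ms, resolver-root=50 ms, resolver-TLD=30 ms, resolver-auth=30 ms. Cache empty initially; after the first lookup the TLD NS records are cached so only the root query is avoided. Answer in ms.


Lookup 1 (cold cache): local + root + TLD + auth = 10 + 50 + 30 + 30 = 120 ms
Lookups 2..2 (TLD NS cached -> skip root; new domain -> still ask TLD and auth): local + TLD + auth = 10 + 30 + 30 = 70 ms each
Remaining 1 lookups: 1 * 70 = 70 ms
Total = 120 + 70 = 190 ms

190


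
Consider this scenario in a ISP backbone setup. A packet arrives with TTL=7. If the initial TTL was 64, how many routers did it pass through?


Given: initial TTL = 64, received TTL = 7
Hops = initial TTL - received TTL
Hops = 64 - 7 = 57

57


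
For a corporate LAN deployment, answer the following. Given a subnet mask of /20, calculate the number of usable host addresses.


Given: subnet mask /20
Host bits = 32 - 20 = 12
Total addresses = 2^12 = 4096
Usable hosts = 4096 - 2 (network + broadcast) = 4094

4094


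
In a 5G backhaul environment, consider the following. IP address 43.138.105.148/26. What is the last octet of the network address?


Given: IP = 43.138.105.148, prefix = /26
Subnet mask = 255.255.255.192
Last octet of IP: 148
Last octet of mask: 192
Network last octet = 148 AND 192 = 128

128


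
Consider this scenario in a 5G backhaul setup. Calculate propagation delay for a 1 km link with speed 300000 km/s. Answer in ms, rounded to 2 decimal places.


Given: distance = 1 km, speed = 300000 km/s
Delay = distance / speed = 1 / 300000 seconds
Delay in ms = 1 * 1000 / 300000
Delay = 0.0033 ms
Rounded to 2 dp = 0.00 ms

0.00


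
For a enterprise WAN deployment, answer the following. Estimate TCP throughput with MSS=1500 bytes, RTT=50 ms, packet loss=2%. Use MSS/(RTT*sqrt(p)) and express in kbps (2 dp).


Given: MSS = 1500 bytes, RTT = 50 ms, loss = 2%
RTT in seconds = 50 / 1000 = 0.05
Loss rate = 2% = 0.02
sqrt(loss) = sqrt(0.02) = 0.141421356237
Throughput (bytes/s) = 1500 / (0.05 * 0.141421356237) = 212132.0344
Throughput (kbps) = 212132.0344 * 8 / 1000 = 1697.056275 -> 1697.06 kbps (2 dp)

1697.06


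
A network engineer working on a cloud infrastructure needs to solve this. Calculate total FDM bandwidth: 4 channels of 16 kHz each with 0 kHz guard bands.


Given: 4 channels, 16 kHz each, guard = 0 kHz
Channel bandwidth = 4 * 16 = 64 kHz
Guard bands = 3 gaps * 0 kHz = 0 kHz
Total = 64 + 0 = 64 kHz

64


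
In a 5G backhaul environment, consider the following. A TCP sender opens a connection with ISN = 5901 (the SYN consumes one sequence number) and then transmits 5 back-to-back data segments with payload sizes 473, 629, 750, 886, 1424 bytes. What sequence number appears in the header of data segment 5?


The SYN occupies sequence number ISN = 5901, so the first data byte is ISN + 1 = 5902.
SEQ of data segment i = (ISN + 1) + sum of payload sizes of segments 1..i-1.
Segment 1: SEQ = 5902, payload = 473 bytes
Segment 2: SEQ = 6375, payload = 629 bytes
Segment 3: SEQ = 7004, payload = 750 bytes
Segment 4: SEQ = 7754, payload = 886 bytes
Segment 5: SEQ = 8640, payload = 1424 bytes
SEQ of segment 5 = 5902 + 473 + 629 + 750 + 886 = 8640

8640


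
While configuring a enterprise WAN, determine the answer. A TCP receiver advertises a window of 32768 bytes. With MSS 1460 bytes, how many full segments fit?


Given: RWND = 32768 bytes, MSS = 1460 bytes
Full segments = floor(RWND / MSS)
Full segments = floor(32768 / 1460)
Full segments = floor(22.4438) = 22

22


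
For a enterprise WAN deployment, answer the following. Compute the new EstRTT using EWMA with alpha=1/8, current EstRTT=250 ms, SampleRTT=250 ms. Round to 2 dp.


Given: EstRTT = 250 ms, SampleRTT = 250 ms, alpha = 1/8
New EstRTT = (1 - alpha) * EstRTT + alpha * SampleRTT
(7/8) * 250 = 218.75
(1/8) * 250 = 31.25
New EstRTT = 218.75 + 31.25 = 250 ms -> 250.00 ms (2 dp)

250.00


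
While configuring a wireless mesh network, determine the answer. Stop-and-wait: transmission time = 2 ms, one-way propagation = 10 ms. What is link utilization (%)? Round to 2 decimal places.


Given: Ttrans = 2 ms, Tprop = 10 ms
RTT = 2 * Tprop = 2 * 10 = 20 ms
U = Ttrans / (Ttrans + RTT)
U = 2 / (2 + 20)
U = 2 / 22 = 0.090909
U% = 9.09%

9.09


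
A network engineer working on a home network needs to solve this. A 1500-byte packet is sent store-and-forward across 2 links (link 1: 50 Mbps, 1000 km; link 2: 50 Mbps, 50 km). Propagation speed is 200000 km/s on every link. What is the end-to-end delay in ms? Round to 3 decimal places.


Packet = 1500 bytes = 12000 bits. Store-and-forward: sum (t_trans + t_prop) per link.
Link 1: t_trans = 12000/(50*10^6) s = 0.2400 ms; t_prop = 1000/200000 s = 5.0000 ms; subtotal = 5.2400 ms
Link 2: t_trans = 12000/(50*10^6) s = 0.2400 ms; t_prop = 50/200000 s = 0.2500 ms; subtotal = 0.4900 ms
End-to-end = 5.2400 + 0.4900 = 5.7300 ms -> 5.730 ms (3 dp)

5.730


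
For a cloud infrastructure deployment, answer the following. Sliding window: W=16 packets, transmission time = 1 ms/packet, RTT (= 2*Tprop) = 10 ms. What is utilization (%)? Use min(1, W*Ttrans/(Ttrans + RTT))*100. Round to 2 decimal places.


Given: W = 16, Ttrans = 1 ms, RTT = 10 ms (= 2 * Tprop, Tprop = 5 ms)
Cycle time = Ttrans + RTT = 1 + 10 = 11 ms (first packet sent until its ACK returns)
W * Ttrans = 16 * 1 = 16 ms of sending per cycle
W * Ttrans / (Ttrans + RTT) = 16 / 11 = 1.454545
U = min(1, 1.454545) = 1.000000
U% = 100.00%

100.00


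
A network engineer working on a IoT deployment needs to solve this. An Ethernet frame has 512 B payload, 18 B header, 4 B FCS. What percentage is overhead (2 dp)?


Given: payload = 512 B, header = 18 B, trailer = 4 B
Overhead bytes = header + trailer = 18 + 4 = 22
Total frame = payload + overhead = 512 + 22 = 534
Overhead % = 22 / 534 * 100 = 4.1199% -> 4.12% (2 dp)

4.12


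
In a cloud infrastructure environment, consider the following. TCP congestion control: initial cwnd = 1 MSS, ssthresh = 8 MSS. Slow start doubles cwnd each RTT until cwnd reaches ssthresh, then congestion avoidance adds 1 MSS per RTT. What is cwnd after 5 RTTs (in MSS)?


RTT 0: cwnd = 1 MSS (initial)
RTT 1: cwnd = 2 MSS (slow start, doubled)
RTT 2: cwnd = 4 MSS (slow start, doubled)
RTT 3: cwnd = 8 MSS (slow start, doubled)
RTT 4: cwnd = 9 MSS (congestion avoidance, +1)
RTT 5: cwnd = 10 MSS (congestion avoidance, +1)

10


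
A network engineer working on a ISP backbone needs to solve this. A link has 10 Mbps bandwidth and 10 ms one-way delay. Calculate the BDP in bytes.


Given: bandwidth = 10 Mbps, delay = 10 ms
BDP in bits = 10 * 10^6 * 10 / 1000
BDP in bits = 100000
BDP in bytes = 100000 / 8 = 12500

12500


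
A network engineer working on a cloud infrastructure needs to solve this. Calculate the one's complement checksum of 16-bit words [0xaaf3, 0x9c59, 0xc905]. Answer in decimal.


Given words: [0xaaf3, 0x9c59, 0xc905]
Step 1: Sum all words
Raw sum = 43763 + 40025 + 51461 = 135249
Step 2: Fold carry: (4177 + 2) = 4179
One's complement = ~4179 & 0xFFFF = 61356

61356


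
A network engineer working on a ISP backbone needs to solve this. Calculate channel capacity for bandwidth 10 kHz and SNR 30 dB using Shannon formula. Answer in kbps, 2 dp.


Given: B = 10 kHz, SNR = 30 dB
SNR linear = 10^(30/10) = 1000
1 + SNR = 1001
log2(1001) = 9.9672262588
C = 10 * 1000 * 9.9672262588 = 99672.2626 bps
C = 99.672263 kbps -> 99.67 kbps (2 dp)

99.67


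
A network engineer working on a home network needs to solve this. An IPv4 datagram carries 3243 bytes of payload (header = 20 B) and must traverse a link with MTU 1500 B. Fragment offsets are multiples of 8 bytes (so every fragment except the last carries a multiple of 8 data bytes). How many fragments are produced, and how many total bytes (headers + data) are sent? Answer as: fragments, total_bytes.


Max data per non-final fragment = floor((MTU - header)/8)*8 = floor((1500 - 20)/8)*8 = floor(1480/8)*8 = 1480 B
Final fragment needs no 8-byte alignment: it can carry up to MTU - header = 1480 B
Non-final fragments needed = ceil((payload - 1480) / 1480) = ceil(1763/1480) = ceil(1.1912) = 2
Number of fragments = 2 + 1 = 3
Fragment sizes (data): 2 * 1480 B + 283 B (last, 283 <= 1480 OK)
Total bytes sent = payload + n_frags * header = 3243 + 3*20 = 3243 + 60 = 3303 B

3, 3303


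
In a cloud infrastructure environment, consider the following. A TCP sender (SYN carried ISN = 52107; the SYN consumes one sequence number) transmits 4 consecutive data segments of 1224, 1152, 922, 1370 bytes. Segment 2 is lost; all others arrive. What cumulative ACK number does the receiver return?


SYN uses sequence number 52107; first data byte = ISN + 1 = 52108.
Segment 1: SEQ = 52108, len = 1224 B, covers [52108, 53331]
Segment 2: SEQ = 53332, len = 1152 B, covers [53332, 54483] [LOST]
Segment 3: SEQ = 54484, len = 922 B, covers [54484, 55405]
Segment 4: SEQ = 55406, len = 1370 B, covers [55406, 56775]
In-order data received: bytes [52108, 53331] (segments 1..1).
Segment 2 missing -> gap begins at byte 53332; later segments buffered out of order.
Cumulative ACK = next expected in-order byte = 52108 + 1224 = 53332

53332


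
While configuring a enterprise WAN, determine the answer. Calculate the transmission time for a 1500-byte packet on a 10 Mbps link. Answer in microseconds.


Given: packet = 1500 bytes, bandwidth = 10 Mbps
Packet in bits = 1500 * 8 = 12000 bits
Bandwidth = 10 * 10^6 = 10000000 bps
Time = 12000 / 10000000 seconds
Time in us = 12000 * 10^6 / 10000000 = 1200

1200


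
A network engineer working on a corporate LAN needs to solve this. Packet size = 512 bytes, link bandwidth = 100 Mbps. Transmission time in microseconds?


Given: packet = 512 bytes, bandwidth = 100 Mbps
Packet in bits = 512 * 8 = 4096 bits
Bandwidth = 100 * 10^6 = 100000000 bps
Time = 4096 / 100000000 seconds
Time in us = 4096 * 10^6 / 100000000 = 40.96

40.96


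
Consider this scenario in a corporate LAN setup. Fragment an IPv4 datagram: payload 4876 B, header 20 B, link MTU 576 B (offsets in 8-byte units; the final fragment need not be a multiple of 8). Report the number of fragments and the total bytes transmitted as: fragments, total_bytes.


Max data per non-final fragment = floor((MTU - header)/8)*8 = floor((576 - 20)/8)*8 = floor(556/8)*8 = 552 B
Final fragment needs no 8-byte alignment: it can carry up to MTU - header = 556 B
Non-final fragments needed = ceil((payload - 556) / 552) = ceil(4320/552) = ceil(7.8261) = 8
Number of fragments = 8 + 1 = 9
Fragment sizes (data): 8 * 552 B + 460 B (last, 460 <= 556 OK)
Total bytes sent = payload + n_frags * header = 4876 + 9*20 = 4876 + 180 = 5056 B

9, 5056


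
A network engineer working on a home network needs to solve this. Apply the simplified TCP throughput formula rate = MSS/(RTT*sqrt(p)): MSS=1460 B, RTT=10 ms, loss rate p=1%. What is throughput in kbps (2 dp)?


Given: MSS = 1460 bytes, RTT = 10 ms, loss = 1%
RTT in seconds = 10 / 1000 = 0.01
Loss rate = 1% = 0.01
sqrt(loss) = sqrt(0.01) = 0.1
Throughput (bytes/s) = 1460 / (0.01 * 0.1) = 1460000.0000
Throughput (kbps) = 1460000.0000 * 8 / 1000 = 11680.000000 -> 11680.00 kbps (2 dp)

11680.00


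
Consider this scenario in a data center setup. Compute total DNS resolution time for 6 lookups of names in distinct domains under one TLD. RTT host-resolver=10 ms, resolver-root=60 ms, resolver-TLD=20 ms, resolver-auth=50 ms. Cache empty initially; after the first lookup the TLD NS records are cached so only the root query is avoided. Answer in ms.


Lookup 1 (cold cache): local + root + TLD + auth = 10 + 60 + 20 + 50 = 140 ms
Lookups 2..6 (TLD NS cached -> skip root; new domain -> still ask TLD and auth): local + TLD + auth = 10 + 20 + 50 = 80 ms each
Remaining 5 lookups: 5 * 80 = 400 ms
Total = 140 + 400 = 540 ms

540


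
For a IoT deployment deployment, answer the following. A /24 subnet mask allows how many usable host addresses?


Given: subnet mask /24
Host bits = 32 - 24 = 8
Total addresses = 2^8 = 256
Usable hosts = 256 - 2 (network + broadcast) = 254

254


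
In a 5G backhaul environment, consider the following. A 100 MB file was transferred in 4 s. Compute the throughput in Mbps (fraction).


Given: file = 100 MB, time = 4 s
File in Mb = 100 * 8 = 800 Mb
Throughput = 800 / 4 Mbps
Throughput = 200 Mbps

200


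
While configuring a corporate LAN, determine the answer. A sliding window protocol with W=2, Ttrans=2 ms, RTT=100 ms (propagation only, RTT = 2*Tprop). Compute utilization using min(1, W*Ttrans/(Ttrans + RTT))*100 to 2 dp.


Given: W = 2, Ttrans = 2 ms, RTT = 100 ms (= 2 * Tprop, Tprop = 50 ms)
Cycle time = Ttrans + RTT = 2 + 100 = 102 ms (first packet sent until its ACK returns)
W * Ttrans = 2 * 2 = 4 ms of sending per cycle
W * Ttrans / (Ttrans + RTT) = 4 / 102 = 0.039216
U = min(1, 0.039216) = 0.039216
U% = 3.92%

3.92


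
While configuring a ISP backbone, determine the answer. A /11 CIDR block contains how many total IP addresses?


Given: CIDR prefix /11
Host bits = 32 - 11 = 21
Total addresses = 2^21 = 2097152

2097152


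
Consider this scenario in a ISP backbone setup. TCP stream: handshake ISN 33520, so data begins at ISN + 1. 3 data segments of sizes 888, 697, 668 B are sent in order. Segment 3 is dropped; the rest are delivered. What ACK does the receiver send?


SYN uses sequence number 33520; first data byte = ISN + 1 = 33521.
Segment 1: SEQ = 33521, len = 888 B, covers [33521, 34408]
Segment 2: SEQ = 34409, len = 697 B, covers [34409, 35105]
Segment 3: SEQ = 35106, len = 668 B, covers [35106, 35773] [LOST]
In-order data received: bytes [33521, 35105] (segments 1..2).
Segment 3 missing -> gap begins at byte 35106.
Cumulative ACK = next expected in-order byte = 33521 + 888 + 697 = 35106

35106


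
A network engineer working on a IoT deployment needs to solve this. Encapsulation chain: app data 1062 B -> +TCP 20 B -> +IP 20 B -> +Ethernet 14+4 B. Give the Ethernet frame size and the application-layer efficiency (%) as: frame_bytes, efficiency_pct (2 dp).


TCP segment = 1062 + 20 = 1082 B
IP packet = 1082 + 20 = 1102 B
Ethernet frame = 1102 + 14 + 4 = 1120 B
Efficiency = app / frame = 1062 / 1120 = 0.948214 = 94.8214% -> 94.82% (2 dp)

1120, 94.82


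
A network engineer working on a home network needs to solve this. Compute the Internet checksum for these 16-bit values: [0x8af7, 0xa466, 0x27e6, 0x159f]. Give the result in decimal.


Given words: [0x8af7, 0xa466, 0x27e6, 0x159f]
Step 1: Sum all words
Raw sum = 35575 + 42086 + 10214 + 5535 = 93410
Step 2: Fold carry: (27874 + 1) = 27875
One's complement = ~27875 & 0xFFFF = 37660

37660


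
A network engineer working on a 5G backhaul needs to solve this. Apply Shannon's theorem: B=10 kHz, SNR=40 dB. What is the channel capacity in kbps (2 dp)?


Given: B = 10 kHz, SNR = 40 dB
SNR linear = 10^(40/10) = 10000
1 + SNR = 10001
log2(10001) = 13.2878566418
C = 10 * 1000 * 13.2878566418 = 132878.5664 bps
C = 132.878566 kbps -> 132.88 kbps (2 dp)

132.88


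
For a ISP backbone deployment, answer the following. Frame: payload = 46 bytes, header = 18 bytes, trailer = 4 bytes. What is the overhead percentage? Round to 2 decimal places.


Given: payload = 46 B, header = 18 B, trailer = 4 B
Overhead bytes = header + trailer = 18 + 4 = 22
Total frame = payload + overhead = 46 + 22 = 68
Overhead % = 22 / 68 * 100 = 32.3529% -> 32.35% (2 dp)

32.35


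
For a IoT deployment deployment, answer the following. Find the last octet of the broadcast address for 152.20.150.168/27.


Given: IP = 152.20.150.168, prefix = /27
Host bits = 32 - 27 = 5
Network last octet = 168 AND mask = 160
Host part size = 2^5 - 1 = 31
Broadcast last octet = 160 OR 31 = 191

191


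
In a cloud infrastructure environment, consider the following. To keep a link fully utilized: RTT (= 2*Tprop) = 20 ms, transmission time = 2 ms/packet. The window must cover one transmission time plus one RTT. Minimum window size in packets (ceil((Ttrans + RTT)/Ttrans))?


Given: Ttrans = 2 ms, RTT = 20 ms (= 2 * Tprop, Tprop = 10 ms)
Time until first ACK returns = Ttrans + RTT = 2 + 20 = 22 ms
Need W * Ttrans >= Ttrans + RTT  ->  W >= (Ttrans + RTT) / Ttrans
(Ttrans + RTT) / Ttrans = 22 / 2 = 11
W_min = ceil(11) = 11

11


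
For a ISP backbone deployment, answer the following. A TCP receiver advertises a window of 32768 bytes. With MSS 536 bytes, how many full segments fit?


Given: RWND = 32768 bytes, MSS = 536 bytes
Full segments = floor(RWND / MSS)
Full segments = floor(32768 / 536)
Full segments = floor(61.1343) = 61

61


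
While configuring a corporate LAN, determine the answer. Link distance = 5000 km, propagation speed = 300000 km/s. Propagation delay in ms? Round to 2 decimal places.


Given: distance = 5000 km, speed = 300000 km/s
Delay = distance / speed = 5000 / 300000 seconds
Delay in ms = 5000 * 1000 / 300000
Delay = 16.6667 ms
Rounded to 2 dp = 16.67 ms

16.67


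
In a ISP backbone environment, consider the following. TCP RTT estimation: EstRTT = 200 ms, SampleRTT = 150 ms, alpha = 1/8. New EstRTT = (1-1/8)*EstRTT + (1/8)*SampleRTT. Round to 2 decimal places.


Given: EstRTT = 200 ms, SampleRTT = 150 ms, alpha = 1/8
New EstRTT = (1 - alpha) * EstRTT + alpha * SampleRTT
(7/8) * 200 = 175
(1/8) * 150 = 18.75
New EstRTT = 175 + 18.75 = 193.75 ms -> 193.75 ms (2 dp)

193.75


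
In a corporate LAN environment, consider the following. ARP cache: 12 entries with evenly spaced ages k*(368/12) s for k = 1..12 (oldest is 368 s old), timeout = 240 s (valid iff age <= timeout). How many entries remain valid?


Ages are k * 368/12 s for k = 1..12 (spacing = 30.6667 s).
Entry k is valid iff k * 368/12 <= 240 iff k <= 12 * 240 / 368 = 7.8261
n_valid = floor(7.8261) = 7
(n_stale = 12 - 7 = 5)

7


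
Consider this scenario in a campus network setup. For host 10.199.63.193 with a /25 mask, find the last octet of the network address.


Given: IP = 10.199.63.193, prefix = /25
Subnet mask = 255.255.255.128
Last octet of IP: 193
Last octet of mask: 128
Network last octet = 193 AND 128 = 128

128


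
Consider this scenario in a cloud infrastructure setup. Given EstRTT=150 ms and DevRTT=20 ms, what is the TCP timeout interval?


Given: EstRTT = 150 ms, DevRTT = 20 ms
Timeout = EstRTT + 4 * DevRTT
4 * DevRTT = 4 * 20 = 80
Timeout = 150 + 80 = 230 ms

230


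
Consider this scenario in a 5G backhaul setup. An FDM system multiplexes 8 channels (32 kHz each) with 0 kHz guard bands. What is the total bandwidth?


Given: 8 channels, 32 kHz each, guard = 0 kHz
Channel bandwidth = 8 * 32 = 256 kHz
Guard bands = 7 gaps * 0 kHz = 0 kHz
Total = 256 + 0 = 256 kHz

256


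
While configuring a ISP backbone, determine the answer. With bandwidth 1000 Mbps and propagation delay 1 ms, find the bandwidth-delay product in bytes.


Given: bandwidth = 1000 Mbps, delay = 1 ms
BDP in bits = 1000 * 10^6 * 1 / 1000
BDP in bits = 1000000
BDP in bytes = 1000000 / 8 = 125000

125000


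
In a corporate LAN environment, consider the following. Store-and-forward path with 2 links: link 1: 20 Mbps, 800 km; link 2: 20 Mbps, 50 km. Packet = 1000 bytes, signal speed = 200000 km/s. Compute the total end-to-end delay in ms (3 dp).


Packet = 1000 bytes = 8000 bits. Store-and-forward: sum (t_trans + t_prop) per link.
Link 1: t_trans = 8000/(20*10^6) s = 0.4000 ms; t_prop = 800/200000 s = 4.0000 ms; subtotal = 4.4000 ms
Link 2: t_trans = 8000/(20*10^6) s = 0.4000 ms; t_prop = 50/200000 s = 0.2500 ms; subtotal = 0.6500 ms
End-to-end = 4.4000 + 0.6500 = 5.0500 ms -> 5.050 ms (3 dp)

5.050


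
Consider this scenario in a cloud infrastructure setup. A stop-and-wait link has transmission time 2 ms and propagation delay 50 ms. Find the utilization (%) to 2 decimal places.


Given: Ttrans = 2 ms, Tprop = 50 ms
RTT = 2 * Tprop = 2 * 50 = 100 ms
U = Ttrans / (Ttrans + RTT)
U = 2 / (2 + 100)
U = 2 / 102 = 0.019608
U% = 1.96%

1.96


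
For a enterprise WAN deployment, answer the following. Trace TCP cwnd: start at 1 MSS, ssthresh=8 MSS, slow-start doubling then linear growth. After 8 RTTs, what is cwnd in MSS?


RTT 0: cwnd = 1 MSS (initial)
RTT 1: cwnd = 2 MSS (slow start, doubled)
RTT 2: cwnd = 4 MSS (slow start, doubled)
RTT 3: cwnd = 8 MSS (slow start, doubled)
RTT 4: cwnd = 9 MSS (congestion avoidance, +1)
RTT 5: cwnd = 10 MSS (congestion avoidance, +1)
RTT 6: cwnd = 11 MSS (congestion avoidance, +1)
RTT 7: cwnd = 12 MSS (congestion avoidance, +1)
RTT 8: cwnd = 13 MSS (congestion avoidance, +1)

13


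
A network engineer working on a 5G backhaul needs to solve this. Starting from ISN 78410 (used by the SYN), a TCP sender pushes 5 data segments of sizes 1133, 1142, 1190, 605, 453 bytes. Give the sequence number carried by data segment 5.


The SYN occupies sequence number ISN = 78410, so the first data byte is ISN + 1 = 78411.
SEQ of data segment i = (ISN + 1) + sum of payload sizes of segments 1..i-1.
Segment 1: SEQ = 78411, payload = 1133 bytes
Segment 2: SEQ = 79544, payload = 1142 bytes
Segment 3: SEQ = 80686, payload = 1190 bytes
Segment 4: SEQ = 81876, payload = 605 bytes
Segment 5: SEQ = 82481, payload = 453 bytes
SEQ of segment 5 = 78411 + 1133 + 1142 + 1190 + 605 = 82481

82481


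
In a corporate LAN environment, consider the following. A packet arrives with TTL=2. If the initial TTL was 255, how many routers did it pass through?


Given: initial TTL = 255, received TTL = 2
Hops = initial TTL - received TTL
Hops = 255 - 2 = 253

253


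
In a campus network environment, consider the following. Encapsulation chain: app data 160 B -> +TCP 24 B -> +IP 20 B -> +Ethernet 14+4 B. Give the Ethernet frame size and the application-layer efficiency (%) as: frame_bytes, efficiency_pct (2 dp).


TCP segment = 160 + 24 = 184 B
IP packet = 184 + 20 = 204 B
Ethernet frame = 204 + 14 + 4 = 222 B
Efficiency = app / frame = 160 / 222 = 0.720721 = 72.0721% -> 72.07% (2 dp)

222, 72.07


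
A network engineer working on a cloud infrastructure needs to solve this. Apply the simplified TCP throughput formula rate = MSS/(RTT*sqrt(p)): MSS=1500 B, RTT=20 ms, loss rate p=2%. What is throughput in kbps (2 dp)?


Given: MSS = 1500 bytes, RTT = 20 ms, loss = 2%
RTT in seconds = 20 / 1000 = 0.02
Loss rate = 2% = 0.02
sqrt(loss) = sqrt(0.02) = 0.141421356237
Throughput (bytes/s) = 1500 / (0.02 * 0.141421356237) = 530330.0859
Throughput (kbps) = 530330.0859 * 8 / 1000 = 4242.640687 -> 4242.64 kbps (2 dp)

4242.64


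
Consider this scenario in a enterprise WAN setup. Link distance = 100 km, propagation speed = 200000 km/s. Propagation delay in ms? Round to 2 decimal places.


Given: distance = 100 km, speed = 200000 km/s
Delay = distance / speed = 100 / 200000 seconds
Delay in ms = 100 * 1000 / 200000
Delay = 0.5000 ms
Rounded to 2 dp = 0.50 ms

0.50


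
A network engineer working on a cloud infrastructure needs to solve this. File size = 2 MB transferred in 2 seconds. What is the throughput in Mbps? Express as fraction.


Given: file = 2 MB, time = 2 s
File in Mb = 2 * 8 = 16 Mb
Throughput = 16 / 2 Mbps
Throughput = 8 Mbps

8


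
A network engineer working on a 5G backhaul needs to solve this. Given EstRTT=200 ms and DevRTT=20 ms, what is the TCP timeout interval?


Given: EstRTT = 200 ms, DevRTT = 20 ms
Timeout = EstRTT + 4 * DevRTT
4 * DevRTT = 4 * 20 = 80
Timeout = 200 + 80 = 280 ms

280


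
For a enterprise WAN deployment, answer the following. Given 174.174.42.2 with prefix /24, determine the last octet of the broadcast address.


Given: IP = 174.174.42.2, prefix = /24
Host bits = 32 - 24 = 8
Network last octet = 2 AND mask = 0
Host part size = 2^8 - 1 = 255
Broadcast last octet = 0 OR 255 = 255

255


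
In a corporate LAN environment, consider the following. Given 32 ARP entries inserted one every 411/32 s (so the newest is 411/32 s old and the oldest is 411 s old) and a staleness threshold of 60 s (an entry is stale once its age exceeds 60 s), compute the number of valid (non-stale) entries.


Ages are k * 411/32 s for k = 1..32 (spacing = 12.8438 s).
Entry k is valid iff k * 411/32 <= 60 iff k <= 32 * 60 / 411 = 4.6715
n_valid = floor(4.6715) = 4
(n_stale = 32 - 4 = 28)

4


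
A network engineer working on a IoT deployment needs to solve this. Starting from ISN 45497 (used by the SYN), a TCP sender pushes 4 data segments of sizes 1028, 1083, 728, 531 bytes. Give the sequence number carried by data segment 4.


The SYN occupies sequence number ISN = 45497, so the first data byte is ISN + 1 = 45498.
SEQ of data segment i = (ISN + 1) + sum of payload sizes of segments 1..i-1.
Segment 1: SEQ = 45498, payload = 1028 bytes
Segment 2: SEQ = 46526, payload = 1083 bytes
Segment 3: SEQ = 47609, payload = 728 bytes
Segment 4: SEQ = 48337, payload = 531 bytes
SEQ of segment 4 = 45498 + 1028 + 1083 + 728 = 48337

48337


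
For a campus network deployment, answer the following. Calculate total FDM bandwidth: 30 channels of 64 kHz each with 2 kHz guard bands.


Given: 30 channels, 64 kHz each, guard = 2 kHz
Channel bandwidth = 30 * 64 = 1920 kHz
Guard bands = 29 gaps * 2 kHz = 58 kHz
Total = 1920 + 58 = 1978 kHz

1978


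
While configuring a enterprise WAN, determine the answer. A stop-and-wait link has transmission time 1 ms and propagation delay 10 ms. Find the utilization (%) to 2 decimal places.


Given: Ttrans = 1 ms, Tprop = 10 ms
RTT = 2 * Tprop = 2 * 10 = 20 ms
U = Ttrans / (Ttrans + RTT)
U = 1 / (1 + 20)
U = 1 / 21 = 0.047619
U% = 4.76%

4.76


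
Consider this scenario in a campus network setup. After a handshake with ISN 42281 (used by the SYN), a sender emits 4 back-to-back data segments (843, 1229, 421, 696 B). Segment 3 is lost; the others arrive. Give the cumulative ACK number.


SYN uses sequence number 42281; first data byte = ISN + 1 = 42282.
Segment 1: SEQ = 42282, len = 843 B, covers [42282, 43124]
Segment 2: SEQ = 43125, len = 1229 B, covers [43125, 44353]
Segment 3: SEQ = 44354, len = 421 B, covers [44354, 44774] [LOST]
Segment 4: SEQ = 44775, len = 696 B, covers [44775, 45470]
In-order data received: bytes [42282, 44353] (segments 1..2).
Segment 3 missing -> gap begins at byte 44354; later segments buffered out of order.
Cumulative ACK = next expected in-order byte = 42282 + 843 + 1229 = 44354

44354


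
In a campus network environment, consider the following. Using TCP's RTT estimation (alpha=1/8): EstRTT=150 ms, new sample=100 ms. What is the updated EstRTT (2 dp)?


Given: EstRTT = 150 ms, SampleRTT = 100 ms, alpha = 1/8
New EstRTT = (1 - alpha) * EstRTT + alpha * SampleRTT
(7/8) * 150 = 131.25
(1/8) * 100 = 12.5
New EstRTT = 131.25 + 12.5 = 143.75 ms -> 143.75 ms (2 dp)

143.75


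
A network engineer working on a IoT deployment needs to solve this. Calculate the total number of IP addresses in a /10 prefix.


Given: CIDR prefix /10
Host bits = 32 - 10 = 22
Total addresses = 2^22 = 4194304

4194304


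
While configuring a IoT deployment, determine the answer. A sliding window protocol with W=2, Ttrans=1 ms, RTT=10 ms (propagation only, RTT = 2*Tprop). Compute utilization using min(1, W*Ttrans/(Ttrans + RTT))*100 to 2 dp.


Given: W = 2, Ttrans = 1 ms, RTT = 10 ms (= 2 * Tprop, Tprop = 5 ms)
Cycle time = Ttrans + RTT = 1 + 10 = 11 ms (first packet sent until its ACK returns)
W * Ttrans = 2 * 1 = 2 ms of sending per cycle
W * Ttrans / (Ttrans + RTT) = 2 / 11 = 0.181818
U = min(1, 0.181818) = 0.181818
U% = 18.18%

18.18


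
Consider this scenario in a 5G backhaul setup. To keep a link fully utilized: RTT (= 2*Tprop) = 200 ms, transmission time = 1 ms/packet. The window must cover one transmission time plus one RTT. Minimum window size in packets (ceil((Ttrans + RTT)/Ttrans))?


Given: Ttrans = 1 ms, RTT = 200 ms (= 2 * Tprop, Tprop = 100 ms)
Time until first ACK returns = Ttrans + RTT = 1 + 200 = 201 ms
Need W * Ttrans >= Ttrans + RTT  ->  W >= (Ttrans + RTT) / Ttrans
(Ttrans + RTT) / Ttrans = 201 / 1 = 201
W_min = ceil(201) = 201

201


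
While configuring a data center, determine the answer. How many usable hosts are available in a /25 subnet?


Given: subnet mask /25
Host bits = 32 - 25 = 7
Total addresses = 2^7 = 128
Usable hosts = 128 - 2 (network + broadcast) = 126

126


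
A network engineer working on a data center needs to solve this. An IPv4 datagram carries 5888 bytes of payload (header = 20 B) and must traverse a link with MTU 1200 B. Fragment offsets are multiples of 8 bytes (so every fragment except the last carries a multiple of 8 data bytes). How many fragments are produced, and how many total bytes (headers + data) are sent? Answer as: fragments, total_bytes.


Max data per non-final fragment = floor((MTU - header)/8)*8 = floor((1200 - 20)/8)*8 = floor(1180/8)*8 = 1176 B
Final fragment needs no 8-byte alignment: it can carry up to MTU - header = 1180 B
Non-final fragments needed = ceil((payload - 1180) / 1176) = ceil(4708/1176) = ceil(4.0034) = 5
Number of fragments = 5 + 1 = 6
Fragment sizes (data): 5 * 1176 B + 8 B (last, 8 <= 1180 OK)
Total bytes sent = payload + n_frags * header = 5888 + 6*20 = 5888 + 120 = 6008 B

6, 6008
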